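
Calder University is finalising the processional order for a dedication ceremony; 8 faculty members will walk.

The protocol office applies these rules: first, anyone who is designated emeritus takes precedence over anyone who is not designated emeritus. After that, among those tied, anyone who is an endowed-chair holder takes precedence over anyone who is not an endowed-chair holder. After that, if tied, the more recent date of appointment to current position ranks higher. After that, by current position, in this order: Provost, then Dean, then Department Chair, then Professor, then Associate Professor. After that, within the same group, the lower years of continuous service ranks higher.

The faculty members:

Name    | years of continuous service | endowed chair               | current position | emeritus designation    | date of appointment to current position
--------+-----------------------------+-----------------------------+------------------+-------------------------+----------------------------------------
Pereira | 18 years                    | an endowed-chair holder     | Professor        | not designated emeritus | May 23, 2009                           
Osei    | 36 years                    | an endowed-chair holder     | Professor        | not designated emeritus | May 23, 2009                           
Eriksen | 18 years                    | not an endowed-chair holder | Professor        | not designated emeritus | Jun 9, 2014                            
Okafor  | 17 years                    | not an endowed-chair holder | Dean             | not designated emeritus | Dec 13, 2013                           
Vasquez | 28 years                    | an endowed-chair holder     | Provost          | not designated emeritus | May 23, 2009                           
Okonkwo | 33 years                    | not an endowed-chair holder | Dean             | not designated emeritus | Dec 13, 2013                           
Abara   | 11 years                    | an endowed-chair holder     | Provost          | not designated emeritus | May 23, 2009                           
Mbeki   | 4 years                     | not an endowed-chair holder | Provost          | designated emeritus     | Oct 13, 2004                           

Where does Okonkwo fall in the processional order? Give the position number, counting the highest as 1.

By the first rule: Mbeki (designated emeritus); then Abara, Vasquez, Pereira, Osei, Eriksen, Okafor and Okonkwo (each not designated emeritus).
Among Abara, Vasquez, Pereira, Osei, Eriksen, Okafor and Okonkwo, an endowed-chair holder before not an endowed-chair holder: Abara, Vasquez, Pereira and Osei (an endowed-chair holder) before Eriksen, Okafor and Okonkwo (not an endowed-chair holder).
Abara, Vasquez, Pereira and Osei all have date of appointment to current position May 23, 2009, so the next rule applies.
Among Abara, Vasquez, Pereira and Osei, by current position: Abara and Vasquez (Provost) before Pereira and Osei (Professor).
Among Abara and Vasquez, by years of continuous service (lower first): Abara (11 years) before Vasquez (28 years).
Among Pereira and Osei, by years of continuous service (lower first): Pereira (18 years) before Osei (36 years).
Among Eriksen, Okafor and Okonkwo, by date of appointment to current position (later first): Eriksen (Jun 9, 2014) before Okafor and Okonkwo (Dec 13, 2013).
Okafor and Okonkwo are each Dean, so the next rule applies.
Among Okafor and Okonkwo, by years of continuous service (lower first): Okafor (17 years) before Okonkwo (33 years).
Order: Mbeki, Abara, Vasquez, Pereira, Osei, Eriksen, Okafor, Okonkwo. So position 8.

8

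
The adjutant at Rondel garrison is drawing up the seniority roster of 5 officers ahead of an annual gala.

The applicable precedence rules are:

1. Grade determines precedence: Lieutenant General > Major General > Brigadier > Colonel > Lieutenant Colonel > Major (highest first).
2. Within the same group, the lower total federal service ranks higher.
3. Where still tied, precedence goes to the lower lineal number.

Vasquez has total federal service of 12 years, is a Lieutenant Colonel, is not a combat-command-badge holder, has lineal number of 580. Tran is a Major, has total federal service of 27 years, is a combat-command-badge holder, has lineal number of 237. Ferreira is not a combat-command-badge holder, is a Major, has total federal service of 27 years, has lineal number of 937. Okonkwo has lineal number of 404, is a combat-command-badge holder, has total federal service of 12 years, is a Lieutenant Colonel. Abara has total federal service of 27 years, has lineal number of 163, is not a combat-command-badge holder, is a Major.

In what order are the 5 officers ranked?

By grade: Okonkwo and Vasquez (Lieutenant Colonel); then Abara, Tran and Ferreira (Major).
Okonkwo and Vasquez both have total federal service 12 years, so the next rule applies.
Among Okonkwo and Vasquez, by lineal number (lower first): Okonkwo (404) before Vasquez (580).
Abara, Tran and Ferreira all have total federal service 27 years, so the next rule applies.
Among Abara, Tran and Ferreira, by lineal number (lower first): Abara (163) before Tran (237) before Ferreira (937).
Full order: Okonkwo, Vasquez, Abara, Tran, Ferreira.

Okonkwo, Vasquez, Abara, Tran, Ferreira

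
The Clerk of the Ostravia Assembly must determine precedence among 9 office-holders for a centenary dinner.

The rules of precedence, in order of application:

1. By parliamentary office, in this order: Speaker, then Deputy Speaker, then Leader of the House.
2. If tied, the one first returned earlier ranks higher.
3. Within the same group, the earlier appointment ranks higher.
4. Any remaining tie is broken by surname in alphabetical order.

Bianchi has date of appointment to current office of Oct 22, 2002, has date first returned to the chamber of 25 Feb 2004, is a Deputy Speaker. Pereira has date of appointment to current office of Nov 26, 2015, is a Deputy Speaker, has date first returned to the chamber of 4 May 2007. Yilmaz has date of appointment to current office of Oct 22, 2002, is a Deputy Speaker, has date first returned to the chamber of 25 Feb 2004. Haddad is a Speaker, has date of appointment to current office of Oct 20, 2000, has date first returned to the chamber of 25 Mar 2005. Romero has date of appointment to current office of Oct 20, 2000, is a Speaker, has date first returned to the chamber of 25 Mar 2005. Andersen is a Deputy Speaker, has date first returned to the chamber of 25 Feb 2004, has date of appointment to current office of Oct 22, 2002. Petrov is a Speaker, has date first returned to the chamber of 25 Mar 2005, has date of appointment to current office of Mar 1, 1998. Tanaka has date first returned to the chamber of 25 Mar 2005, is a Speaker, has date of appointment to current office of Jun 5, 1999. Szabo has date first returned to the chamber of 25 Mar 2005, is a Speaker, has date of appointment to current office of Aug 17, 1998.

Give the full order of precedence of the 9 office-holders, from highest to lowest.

Petrov, Szabo, Tanaka, Haddad, Romero, Andersen, Bianchi, Yilmaz, Pereira

By parliamentary office: Petrov, Szabo, Tanaka, Haddad and Romero (Speaker); then Andersen, Bianchi, Yilmaz and Pereira (Deputy Speaker).
Petrov, Szabo, Tanaka, Haddad and Romero all have date first returned to the chamber 25 Mar 2005, so the next rule applies.
Among Petrov, Szabo, Tanaka, Haddad and Romero, by date of appointment to current office (earlier first): Petrov (Mar 1, 1998) before Szabo (Aug 17, 1998) before Tanaka (Jun 5, 1999) before Haddad and Romero (Oct 20, 2000).
Among Haddad and Romero, alphabetically by surname: Haddad before Romero.
Among Andersen, Bianchi, Yilmaz and Pereira, by date first returned to the chamber (earlier first): Andersen, Bianchi and Yilmaz (25 Feb 2004) before Pereira (4 May 2007).
Andersen, Bianchi and Yilmaz all have date of appointment to current office Oct 22, 2002, so the next rule applies.
Among Andersen, Bianchi and Yilmaz, alphabetically by surname: Andersen before Bianchi before Yilmaz.
Full order: Petrov, Szabo, Tanaka, Haddad, Romero, Andersen, Bianchi, Yilmaz, Pereira.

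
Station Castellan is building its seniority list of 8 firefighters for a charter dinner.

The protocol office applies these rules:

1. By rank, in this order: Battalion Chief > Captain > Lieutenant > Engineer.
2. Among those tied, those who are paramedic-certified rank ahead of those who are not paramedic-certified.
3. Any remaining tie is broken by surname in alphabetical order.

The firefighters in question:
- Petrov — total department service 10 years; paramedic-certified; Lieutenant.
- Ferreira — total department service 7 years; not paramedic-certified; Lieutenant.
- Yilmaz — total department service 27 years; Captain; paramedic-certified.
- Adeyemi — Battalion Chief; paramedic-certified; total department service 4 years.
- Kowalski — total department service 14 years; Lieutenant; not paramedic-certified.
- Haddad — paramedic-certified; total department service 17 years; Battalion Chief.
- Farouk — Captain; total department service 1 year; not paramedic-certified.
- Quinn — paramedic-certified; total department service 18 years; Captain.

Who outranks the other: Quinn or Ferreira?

By rank: Adeyemi and Haddad (Battalion Chief); then Quinn, Yilmaz and Farouk (Captain); then Petrov, Ferreira and Kowalski (Lieutenant).
Adeyemi and Haddad are each paramedic-certified, so the next rule applies.
Among Adeyemi and Haddad, alphabetically by surname: Adeyemi before Haddad.
Among Quinn, Yilmaz and Farouk, paramedic-certified before not paramedic-certified: Quinn and Yilmaz (paramedic-certified) before Farouk (not paramedic-certified).
Among Quinn and Yilmaz, alphabetically by surname: Quinn before Yilmaz.
Among Petrov, Ferreira and Kowalski, paramedic-certified before not paramedic-certified: Petrov (paramedic-certified) before Ferreira and Kowalski (not paramedic-certified).
Among Ferreira and Kowalski, alphabetically by surname: Ferreira before Kowalski.
So Quinn takes precedence.

Quinn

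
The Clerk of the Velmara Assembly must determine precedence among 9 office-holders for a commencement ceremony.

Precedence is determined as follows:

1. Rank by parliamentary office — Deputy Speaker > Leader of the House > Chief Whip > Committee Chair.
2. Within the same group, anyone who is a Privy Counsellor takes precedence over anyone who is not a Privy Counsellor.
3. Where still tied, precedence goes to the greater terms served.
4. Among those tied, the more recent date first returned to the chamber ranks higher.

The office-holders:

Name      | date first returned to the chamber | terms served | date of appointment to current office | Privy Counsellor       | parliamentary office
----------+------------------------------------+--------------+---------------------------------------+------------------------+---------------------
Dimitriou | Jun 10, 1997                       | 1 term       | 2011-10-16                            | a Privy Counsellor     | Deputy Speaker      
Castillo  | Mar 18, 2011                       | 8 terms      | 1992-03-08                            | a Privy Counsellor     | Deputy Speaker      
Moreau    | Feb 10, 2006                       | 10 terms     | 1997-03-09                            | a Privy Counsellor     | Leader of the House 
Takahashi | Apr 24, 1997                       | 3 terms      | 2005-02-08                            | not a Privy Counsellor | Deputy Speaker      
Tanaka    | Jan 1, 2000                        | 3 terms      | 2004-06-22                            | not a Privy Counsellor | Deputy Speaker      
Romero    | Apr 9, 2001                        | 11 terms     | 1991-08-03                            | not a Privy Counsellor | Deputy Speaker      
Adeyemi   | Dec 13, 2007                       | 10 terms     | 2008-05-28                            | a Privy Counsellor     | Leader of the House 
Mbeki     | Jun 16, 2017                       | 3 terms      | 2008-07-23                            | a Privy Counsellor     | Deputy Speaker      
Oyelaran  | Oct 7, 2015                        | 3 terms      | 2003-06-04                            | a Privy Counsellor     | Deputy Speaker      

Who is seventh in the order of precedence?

Takahashi

By parliamentary office: Castillo, Mbeki, Oyelaran, Dimitriou, Romero, Tanaka and Takahashi (Deputy Speaker); then Adeyemi and Moreau (Leader of the House).
Among Castillo, Mbeki, Oyelaran, Dimitriou, Romero, Tanaka and Takahashi, a Privy Counsellor before not a Privy Counsellor: Castillo, Mbeki, Oyelaran and Dimitriou (a Privy Counsellor) before Romero, Tanaka and Takahashi (not a Privy Counsellor).
Among Castillo, Mbeki, Oyelaran and Dimitriou, by terms served (higher first): Castillo (8 terms) before Mbeki and Oyelaran (3 terms) before Dimitriou (1 term).
Among Mbeki and Oyelaran, by date first returned to the chamber (later first): Mbeki (Jun 16, 2017) before Oyelaran (Oct 7, 2015).
Among Romero, Tanaka and Takahashi, by terms served (higher first): Romero (11 terms) before Tanaka and Takahashi (3 terms).
Among Tanaka and Takahashi, by date first returned to the chamber (later first): Tanaka (Jan 1, 2000) before Takahashi (Apr 24, 1997).
Adeyemi and Moreau are each a Privy Counsellor, so the next rule applies.
Adeyemi and Moreau both have terms served 10 terms, so the next rule applies.
Among Adeyemi and Moreau, by date first returned to the chamber (later first): Adeyemi (Dec 13, 2007) before Moreau (Feb 10, 2006).
Order: Castillo, Mbeki, Oyelaran, Dimitriou, Romero, Tanaka, Takahashi, Adeyemi, Moreau.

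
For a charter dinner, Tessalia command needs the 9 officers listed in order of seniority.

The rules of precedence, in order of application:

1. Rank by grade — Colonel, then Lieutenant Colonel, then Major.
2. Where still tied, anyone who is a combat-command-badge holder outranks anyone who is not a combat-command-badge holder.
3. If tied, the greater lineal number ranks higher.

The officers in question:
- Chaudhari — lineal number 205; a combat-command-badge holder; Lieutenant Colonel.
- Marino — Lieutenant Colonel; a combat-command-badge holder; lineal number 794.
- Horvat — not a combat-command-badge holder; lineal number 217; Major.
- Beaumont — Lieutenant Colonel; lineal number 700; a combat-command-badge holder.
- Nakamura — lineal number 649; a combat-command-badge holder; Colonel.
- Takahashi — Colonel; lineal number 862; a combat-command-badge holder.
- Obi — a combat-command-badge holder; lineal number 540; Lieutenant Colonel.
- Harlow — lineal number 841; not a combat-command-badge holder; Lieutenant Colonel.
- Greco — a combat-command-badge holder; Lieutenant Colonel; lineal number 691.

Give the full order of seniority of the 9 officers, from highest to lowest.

Takahashi, Nakamura, Marino, Beaumont, Greco, Obi, Chaudhari, Harlow, Horvat

By grade: Takahashi and Nakamura (Colonel); then Marino, Beaumont, Greco, Obi, Chaudhari and Harlow (Lieutenant Colonel); then Horvat (Major).
Takahashi and Nakamura are each a combat-command-badge holder, so the next rule applies.
Among Takahashi and Nakamura, by lineal number (higher first): Takahashi (862) before Nakamura (649).
Among Marino, Beaumont, Greco, Obi, Chaudhari and Harlow, a combat-command-badge holder before not a combat-command-badge holder: Marino, Beaumont, Greco, Obi and Chaudhari (a combat-command-badge holder) before Harlow (not a combat-command-badge holder).
Among Marino, Beaumont, Greco, Obi and Chaudhari, by lineal number (higher first): Marino (794) before Beaumont (700) before Greco (691) before Obi (540) before Chaudhari (205).
Full order: Takahashi, Nakamura, Marino, Beaumont, Greco, Obi, Chaudhari, Harlow, Horvat.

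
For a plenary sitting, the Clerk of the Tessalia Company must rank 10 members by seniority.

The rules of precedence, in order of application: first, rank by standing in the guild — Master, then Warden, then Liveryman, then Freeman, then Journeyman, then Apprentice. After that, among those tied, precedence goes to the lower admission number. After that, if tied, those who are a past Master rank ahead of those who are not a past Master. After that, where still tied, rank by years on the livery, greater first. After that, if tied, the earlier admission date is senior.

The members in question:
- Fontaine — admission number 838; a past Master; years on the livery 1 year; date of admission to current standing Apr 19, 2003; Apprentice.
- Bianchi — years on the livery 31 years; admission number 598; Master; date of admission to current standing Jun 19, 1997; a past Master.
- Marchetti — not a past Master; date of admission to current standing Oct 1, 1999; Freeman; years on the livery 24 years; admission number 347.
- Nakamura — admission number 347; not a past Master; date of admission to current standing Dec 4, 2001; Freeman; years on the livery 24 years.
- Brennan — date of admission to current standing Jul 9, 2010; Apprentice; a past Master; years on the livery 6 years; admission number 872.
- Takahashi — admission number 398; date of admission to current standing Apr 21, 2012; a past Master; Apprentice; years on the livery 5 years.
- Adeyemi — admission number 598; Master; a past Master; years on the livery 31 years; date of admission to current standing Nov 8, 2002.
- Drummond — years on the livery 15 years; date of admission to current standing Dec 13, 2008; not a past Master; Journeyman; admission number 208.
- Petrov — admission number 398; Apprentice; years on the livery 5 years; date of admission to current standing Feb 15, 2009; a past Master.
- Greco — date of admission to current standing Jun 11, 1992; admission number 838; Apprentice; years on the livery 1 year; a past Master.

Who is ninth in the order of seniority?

Fontaine

By standing in the guild: Bianchi and Adeyemi (Master); then Marchetti and Nakamura (Freeman); then Drummond (Journeyman); then Petrov, Takahashi, Greco, Fontaine and Brennan (Apprentice).
Bianchi and Adeyemi both have admission number 598, so the next rule applies.
Bianchi and Adeyemi are each a past Master, so the next rule applies.
Bianchi and Adeyemi both have years on the livery 31 years, so the next rule applies.
Among Bianchi and Adeyemi, by date of admission to current standing (earlier first): Bianchi (Jun 19, 1997) before Adeyemi (Nov 8, 2002).
Marchetti and Nakamura both have admission number 347, so the next rule applies.
Marchetti and Nakamura are each not a past Master, so the next rule applies.
Marchetti and Nakamura both have years on the livery 24 years, so the next rule applies.
Among Marchetti and Nakamura, by date of admission to current standing (earlier first): Marchetti (Oct 1, 1999) before Nakamura (Dec 4, 2001).
Among Petrov, Takahashi, Greco, Fontaine and Brennan, by admission number (lower first): Petrov and Takahashi (398) before Greco and Fontaine (838) before Brennan (872).
Petrov and Takahashi are each a past Master, so the next rule applies.
Petrov and Takahashi both have years on the livery 5 years, so the next rule applies.
Among Petrov and Takahashi, by date of admission to current standing (earlier first): Petrov (Feb 15, 2009) before Takahashi (Apr 21, 2012).
Greco and Fontaine are each a past Master, so the next rule applies.
Greco and Fontaine both have years on the livery 1 year, so the next rule applies.
Among Greco and Fontaine, by date of admission to current standing (earlier first): Greco (Jun 11, 1992) before Fontaine (Apr 19, 2003).
Order: Bianchi, Adeyemi, Marchetti, Nakamura, Drummond, Petrov, Takahashi, Greco, Fontaine, Brennan.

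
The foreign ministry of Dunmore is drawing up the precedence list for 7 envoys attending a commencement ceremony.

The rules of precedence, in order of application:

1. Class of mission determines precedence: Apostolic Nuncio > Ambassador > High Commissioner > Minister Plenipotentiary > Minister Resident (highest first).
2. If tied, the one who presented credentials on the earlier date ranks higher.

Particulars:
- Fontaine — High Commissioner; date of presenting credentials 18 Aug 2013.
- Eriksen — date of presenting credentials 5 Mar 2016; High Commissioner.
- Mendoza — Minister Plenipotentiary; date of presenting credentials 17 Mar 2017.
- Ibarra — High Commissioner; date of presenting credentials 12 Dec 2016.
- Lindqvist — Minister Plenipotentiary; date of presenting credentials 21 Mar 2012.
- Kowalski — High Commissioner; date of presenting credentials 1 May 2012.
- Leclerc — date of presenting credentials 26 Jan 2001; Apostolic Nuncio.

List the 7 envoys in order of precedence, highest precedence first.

By class of mission: Leclerc (Apostolic Nuncio); then Kowalski, Fontaine, Eriksen and Ibarra (High Commissioner); then Lindqvist and Mendoza (Minister Plenipotentiary).
Among Kowalski, Fontaine, Eriksen and Ibarra, by date of presenting credentials (earlier first): Kowalski (1 May 2012) before Fontaine (18 Aug 2013) before Eriksen (5 Mar 2016) before Ibarra (12 Dec 2016).
Among Lindqvist and Mendoza, by date of presenting credentials (earlier first): Lindqvist (21 Mar 2012) before Mendoza (17 Mar 2017).
Full order: Leclerc, Kowalski, Fontaine, Eriksen, Ibarra, Lindqvist, Mendoza.

Leclerc, Kowalski, Fontaine, Eriksen, Ibarra, Lindqvist, Mendoza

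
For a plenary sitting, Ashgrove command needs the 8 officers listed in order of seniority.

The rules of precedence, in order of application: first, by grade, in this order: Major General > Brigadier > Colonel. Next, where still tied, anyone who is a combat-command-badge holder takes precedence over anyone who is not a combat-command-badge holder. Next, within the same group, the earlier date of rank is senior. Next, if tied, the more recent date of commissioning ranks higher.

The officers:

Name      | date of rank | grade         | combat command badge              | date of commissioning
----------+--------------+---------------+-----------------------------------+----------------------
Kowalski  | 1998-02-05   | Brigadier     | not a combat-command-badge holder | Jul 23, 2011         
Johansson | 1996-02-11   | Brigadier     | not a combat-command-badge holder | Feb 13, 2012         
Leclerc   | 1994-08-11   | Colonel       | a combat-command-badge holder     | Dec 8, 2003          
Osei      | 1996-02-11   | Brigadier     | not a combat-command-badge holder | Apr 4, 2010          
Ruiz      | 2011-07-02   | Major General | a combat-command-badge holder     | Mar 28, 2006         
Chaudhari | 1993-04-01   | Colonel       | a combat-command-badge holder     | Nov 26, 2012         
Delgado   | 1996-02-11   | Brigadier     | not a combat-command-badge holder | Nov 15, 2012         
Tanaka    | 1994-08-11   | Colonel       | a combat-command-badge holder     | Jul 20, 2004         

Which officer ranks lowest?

Leclerc

By grade: Ruiz (Major General); then Delgado, Johansson, Osei and Kowalski (Brigadier); then Chaudhari, Tanaka and Leclerc (Colonel).
Delgado, Johansson, Osei and Kowalski are each not a combat-command-badge holder, so the next rule applies.
Among Delgado, Johansson, Osei and Kowalski, by date of rank (earlier first): Delgado, Johansson and Osei (1996-02-11) before Kowalski (1998-02-05).
Among Delgado, Johansson and Osei, by date of commissioning (later first): Delgado (Nov 15, 2012) before Johansson (Feb 13, 2012) before Osei (Apr 4, 2010).
Chaudhari, Tanaka and Leclerc are each a combat-command-badge holder, so the next rule applies.
Among Chaudhari, Tanaka and Leclerc, by date of rank (earlier first): Chaudhari (1993-04-01) before Tanaka and Leclerc (1994-08-11).
Among Tanaka and Leclerc, by date of commissioning (later first): Tanaka (Jul 20, 2004) before Leclerc (Dec 8, 2003).
Order: Ruiz, Delgado, Johansson, Osei, Kowalski, Chaudhari, Tanaka, Leclerc.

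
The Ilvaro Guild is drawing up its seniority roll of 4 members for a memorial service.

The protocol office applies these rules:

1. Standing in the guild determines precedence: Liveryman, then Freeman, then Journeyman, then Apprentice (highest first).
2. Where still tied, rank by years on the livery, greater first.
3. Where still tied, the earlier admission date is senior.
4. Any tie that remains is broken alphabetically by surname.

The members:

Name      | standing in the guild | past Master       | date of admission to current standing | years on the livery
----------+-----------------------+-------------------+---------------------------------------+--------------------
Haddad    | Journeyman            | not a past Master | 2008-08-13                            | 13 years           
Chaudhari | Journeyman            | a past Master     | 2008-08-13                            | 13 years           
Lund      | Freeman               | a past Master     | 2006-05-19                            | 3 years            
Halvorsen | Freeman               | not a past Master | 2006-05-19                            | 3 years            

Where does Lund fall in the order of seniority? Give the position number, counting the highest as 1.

2

By standing in the guild: Halvorsen and Lund (Freeman); then Chaudhari and Haddad (Journeyman).
Halvorsen and Lund both have years on the livery 3 years, so the next rule applies.
Halvorsen and Lund both have date of admission to current standing 2006-05-19, so the next rule applies.
Among Halvorsen and Lund, alphabetically by surname: Halvorsen before Lund.
Chaudhari and Haddad both have years on the livery 13 years, so the next rule applies.
Chaudhari and Haddad both have date of admission to current standing 2008-08-13, so the next rule applies.
Among Chaudhari and Haddad, alphabetically by surname: Chaudhari before Haddad.
Order: Halvorsen, Lund, Chaudhari, Haddad. So position 2.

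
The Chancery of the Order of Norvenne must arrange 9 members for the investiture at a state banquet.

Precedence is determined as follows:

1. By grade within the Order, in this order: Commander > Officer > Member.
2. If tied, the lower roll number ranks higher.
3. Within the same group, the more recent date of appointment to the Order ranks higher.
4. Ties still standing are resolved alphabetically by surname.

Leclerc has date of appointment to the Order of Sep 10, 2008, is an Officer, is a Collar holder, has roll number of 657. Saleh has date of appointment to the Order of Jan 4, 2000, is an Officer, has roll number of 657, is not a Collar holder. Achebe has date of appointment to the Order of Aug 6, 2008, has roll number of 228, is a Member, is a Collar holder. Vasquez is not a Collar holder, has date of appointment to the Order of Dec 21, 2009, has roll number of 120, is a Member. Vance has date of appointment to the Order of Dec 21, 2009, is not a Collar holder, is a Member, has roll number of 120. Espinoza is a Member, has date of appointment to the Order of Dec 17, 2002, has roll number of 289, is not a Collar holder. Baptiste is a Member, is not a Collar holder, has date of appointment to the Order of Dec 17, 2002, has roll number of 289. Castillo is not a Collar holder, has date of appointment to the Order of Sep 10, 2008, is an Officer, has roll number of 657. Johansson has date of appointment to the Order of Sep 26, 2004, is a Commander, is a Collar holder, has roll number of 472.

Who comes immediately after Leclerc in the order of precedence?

Saleh

By grade within the Order: Johansson (Commander); then Castillo, Leclerc and Saleh (Officer); then Vance, Vasquez, Achebe, Baptiste and Espinoza (Member).
Castillo, Leclerc and Saleh all have roll number 657, so the next rule applies.
Among Castillo, Leclerc and Saleh, by date of appointment to the Order (later first): Castillo and Leclerc (Sep 10, 2008) before Saleh (Jan 4, 2000).
Among Castillo and Leclerc, alphabetically by surname: Castillo before Leclerc.
Among Vance, Vasquez, Achebe, Baptiste and Espinoza, by roll number (lower first): Vance and Vasquez (120) before Achebe (228) before Baptiste and Espinoza (289).
Vance and Vasquez both have date of appointment to the Order Dec 21, 2009, so the next rule applies.
Among Vance and Vasquez, alphabetically by surname: Vance before Vasquez.
Baptiste and Espinoza both have date of appointment to the Order Dec 17, 2002, so the next rule applies.
Among Baptiste and Espinoza, alphabetically by surname: Baptiste before Espinoza.
Order: Johansson, Castillo, Leclerc, Saleh, Vance, Vasquez, Achebe, Baptiste, Espinoza.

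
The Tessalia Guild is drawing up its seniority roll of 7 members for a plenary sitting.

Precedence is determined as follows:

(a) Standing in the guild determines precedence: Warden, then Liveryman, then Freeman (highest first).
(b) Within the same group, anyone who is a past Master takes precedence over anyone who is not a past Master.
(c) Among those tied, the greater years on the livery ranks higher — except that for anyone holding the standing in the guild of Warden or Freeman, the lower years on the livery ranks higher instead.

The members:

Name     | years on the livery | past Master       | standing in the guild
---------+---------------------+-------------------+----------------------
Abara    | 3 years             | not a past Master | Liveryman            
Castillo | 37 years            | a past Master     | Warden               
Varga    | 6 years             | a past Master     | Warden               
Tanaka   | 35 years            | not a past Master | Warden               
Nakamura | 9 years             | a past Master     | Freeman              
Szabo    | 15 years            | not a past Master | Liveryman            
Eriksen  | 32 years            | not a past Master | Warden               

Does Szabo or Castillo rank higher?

Castillo

By standing in the guild: Varga, Castillo, Eriksen and Tanaka (Warden); then Szabo and Abara (Liveryman); then Nakamura (Freeman).
Among Varga, Castillo, Eriksen and Tanaka, a past Master before not a past Master: Varga and Castillo (a past Master) before Eriksen and Tanaka (not a past Master).
Among Varga and Castillo, by years on the livery (lower first) (reversed rule for this group): Varga (6 years) before Castillo (37 years).
Among Eriksen and Tanaka, by years on the livery (lower first) (reversed rule for this group): Eriksen (32 years) before Tanaka (35 years).
Szabo and Abara are each not a past Master, so the next rule applies.
Among Szabo and Abara, by years on the livery (higher first): Szabo (15 years) before Abara (3 years).
So Castillo takes precedence.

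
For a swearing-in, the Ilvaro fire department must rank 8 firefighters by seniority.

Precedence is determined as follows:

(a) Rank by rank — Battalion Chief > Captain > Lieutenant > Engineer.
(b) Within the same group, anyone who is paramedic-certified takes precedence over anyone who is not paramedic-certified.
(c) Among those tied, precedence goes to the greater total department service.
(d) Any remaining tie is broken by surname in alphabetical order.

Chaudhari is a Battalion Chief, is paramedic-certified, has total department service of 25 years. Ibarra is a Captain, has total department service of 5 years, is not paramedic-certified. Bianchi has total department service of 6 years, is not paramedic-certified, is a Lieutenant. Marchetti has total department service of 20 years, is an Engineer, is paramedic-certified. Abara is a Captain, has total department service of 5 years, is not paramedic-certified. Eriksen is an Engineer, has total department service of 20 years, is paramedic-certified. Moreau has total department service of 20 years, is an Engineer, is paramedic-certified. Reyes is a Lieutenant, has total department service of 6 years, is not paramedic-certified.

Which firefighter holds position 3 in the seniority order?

By rank: Chaudhari (Battalion Chief); then Abara and Ibarra (Captain); then Bianchi and Reyes (Lieutenant); then Eriksen, Marchetti and Moreau (Engineer).
Abara and Ibarra are each not paramedic-certified, so the next rule applies.
Abara and Ibarra both have total department service 5 years, so the next rule applies.
Among Abara and Ibarra, alphabetically by surname: Abara before Ibarra.
Bianchi and Reyes are each not paramedic-certified, so the next rule applies.
Bianchi and Reyes both have total department service 6 years, so the next rule applies.
Among Bianchi and Reyes, alphabetically by surname: Bianchi before Reyes.
Eriksen, Marchetti and Moreau are each paramedic-certified, so the next rule applies.
Eriksen, Marchetti and Moreau all have total department service 20 years, so the next rule applies.
Among Eriksen, Marchetti and Moreau, alphabetically by surname: Eriksen before Marchetti before Moreau.
Order: Chaudhari, Abara, Ibarra, Bianchi, Reyes, Eriksen, Marchetti, Moreau.

Ibarra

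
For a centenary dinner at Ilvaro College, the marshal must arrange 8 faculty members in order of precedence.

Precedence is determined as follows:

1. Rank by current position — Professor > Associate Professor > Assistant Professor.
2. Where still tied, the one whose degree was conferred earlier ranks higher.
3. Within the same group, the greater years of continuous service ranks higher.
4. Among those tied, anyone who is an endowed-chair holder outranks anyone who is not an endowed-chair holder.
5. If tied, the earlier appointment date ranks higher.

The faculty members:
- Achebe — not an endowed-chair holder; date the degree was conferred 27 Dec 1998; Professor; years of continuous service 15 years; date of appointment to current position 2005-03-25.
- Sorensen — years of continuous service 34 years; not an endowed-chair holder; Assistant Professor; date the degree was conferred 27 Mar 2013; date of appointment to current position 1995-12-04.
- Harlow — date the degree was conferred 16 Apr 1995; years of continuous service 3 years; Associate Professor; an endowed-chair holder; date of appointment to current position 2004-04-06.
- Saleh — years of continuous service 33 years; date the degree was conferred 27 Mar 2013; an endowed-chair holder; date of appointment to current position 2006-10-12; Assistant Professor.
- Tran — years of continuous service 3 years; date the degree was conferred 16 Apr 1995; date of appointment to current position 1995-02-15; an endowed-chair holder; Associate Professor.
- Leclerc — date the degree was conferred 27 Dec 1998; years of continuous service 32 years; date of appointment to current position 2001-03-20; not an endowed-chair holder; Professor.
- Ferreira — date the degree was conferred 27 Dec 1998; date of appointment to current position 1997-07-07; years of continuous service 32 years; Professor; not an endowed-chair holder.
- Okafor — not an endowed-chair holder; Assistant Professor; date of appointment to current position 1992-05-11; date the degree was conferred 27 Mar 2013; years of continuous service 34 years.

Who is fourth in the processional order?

Tran

By current position: Ferreira, Leclerc and Achebe (Professor); then Tran and Harlow (Associate Professor); then Okafor, Sorensen and Saleh (Assistant Professor).
Ferreira, Leclerc and Achebe all have date the degree was conferred 27 Dec 1998, so the next rule applies.
Among Ferreira, Leclerc and Achebe, by years of continuous service (higher first): Ferreira and Leclerc (32 years) before Achebe (15 years).
Ferreira and Leclerc are each not an endowed-chair holder, so the next rule applies.
Among Ferreira and Leclerc, by date of appointment to current position (earlier first): Ferreira (1997-07-07) before Leclerc (2001-03-20).
Tran and Harlow both have date the degree was conferred 16 Apr 1995, so the next rule applies.
Tran and Harlow both have years of continuous service 3 years, so the next rule applies.
Tran and Harlow are each an endowed-chair holder, so the next rule applies.
Among Tran and Harlow, by date of appointment to current position (earlier first): Tran (1995-02-15) before Harlow (2004-04-06).
Okafor, Sorensen and Saleh all have date the degree was conferred 27 Mar 2013, so the next rule applies.
Among Okafor, Sorensen and Saleh, by years of continuous service (higher first): Okafor and Sorensen (34 years) before Saleh (33 years).
Okafor and Sorensen are each not an endowed-chair holder, so the next rule applies.
Among Okafor and Sorensen, by date of appointment to current position (earlier first): Okafor (1992-05-11) before Sorensen (1995-12-04).
Order: Ferreira, Leclerc, Achebe, Tran, Harlow, Okafor, Sorensen, Saleh.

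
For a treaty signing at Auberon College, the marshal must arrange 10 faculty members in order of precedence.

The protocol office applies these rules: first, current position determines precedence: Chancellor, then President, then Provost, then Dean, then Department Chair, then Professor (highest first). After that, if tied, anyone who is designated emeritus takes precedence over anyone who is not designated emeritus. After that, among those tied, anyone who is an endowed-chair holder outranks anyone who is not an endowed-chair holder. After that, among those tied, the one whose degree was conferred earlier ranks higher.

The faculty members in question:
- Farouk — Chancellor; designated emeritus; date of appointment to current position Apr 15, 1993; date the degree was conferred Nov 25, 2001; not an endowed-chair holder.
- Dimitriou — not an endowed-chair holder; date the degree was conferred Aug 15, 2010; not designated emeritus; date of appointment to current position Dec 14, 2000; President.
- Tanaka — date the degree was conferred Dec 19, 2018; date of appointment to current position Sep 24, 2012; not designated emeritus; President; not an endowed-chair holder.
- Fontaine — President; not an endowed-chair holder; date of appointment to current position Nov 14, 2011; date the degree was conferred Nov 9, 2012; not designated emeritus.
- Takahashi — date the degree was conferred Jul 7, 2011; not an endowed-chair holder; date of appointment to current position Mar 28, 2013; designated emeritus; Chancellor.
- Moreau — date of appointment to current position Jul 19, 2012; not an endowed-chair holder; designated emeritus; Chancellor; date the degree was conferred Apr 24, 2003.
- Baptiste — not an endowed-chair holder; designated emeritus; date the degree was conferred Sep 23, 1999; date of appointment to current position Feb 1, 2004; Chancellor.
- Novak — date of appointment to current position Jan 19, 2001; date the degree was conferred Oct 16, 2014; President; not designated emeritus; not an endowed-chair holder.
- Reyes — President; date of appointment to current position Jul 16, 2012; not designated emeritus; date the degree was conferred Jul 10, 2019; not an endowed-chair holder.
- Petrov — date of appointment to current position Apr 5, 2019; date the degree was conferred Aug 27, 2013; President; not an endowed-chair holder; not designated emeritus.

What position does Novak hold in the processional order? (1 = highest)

By current position: Baptiste, Farouk, Moreau and Takahashi (Chancellor); then Dimitriou, Fontaine, Petrov, Novak, Tanaka and Reyes (President).
Baptiste, Farouk, Moreau and Takahashi are each designated emeritus, so the next rule applies.
Baptiste, Farouk, Moreau and Takahashi are each not an endowed-chair holder, so the next rule applies.
Among Baptiste, Farouk, Moreau and Takahashi, by date the degree was conferred (earlier first): Baptiste (Sep 23, 1999) before Farouk (Nov 25, 2001) before Moreau (Apr 24, 2003) before Takahashi (Jul 7, 2011).
Dimitriou, Fontaine, Petrov, Novak, Tanaka and Reyes are each not designated emeritus, so the next rule applies.
Dimitriou, Fontaine, Petrov, Novak, Tanaka and Reyes are each not an endowed-chair holder, so the next rule applies.
Among Dimitriou, Fontaine, Petrov, Novak, Tanaka and Reyes, by date the degree was conferred (earlier first): Dimitriou (Aug 15, 2010) before Fontaine (Nov 9, 2012) before Petrov (Aug 27, 2013) before Novak (Oct 16, 2014) before Tanaka (Dec 19, 2018) before Reyes (Jul 10, 2019).
Order: Baptiste, Farouk, Moreau, Takahashi, Dimitriou, Fontaine, Petrov, Novak, Tanaka, Reyes. So position 8.

8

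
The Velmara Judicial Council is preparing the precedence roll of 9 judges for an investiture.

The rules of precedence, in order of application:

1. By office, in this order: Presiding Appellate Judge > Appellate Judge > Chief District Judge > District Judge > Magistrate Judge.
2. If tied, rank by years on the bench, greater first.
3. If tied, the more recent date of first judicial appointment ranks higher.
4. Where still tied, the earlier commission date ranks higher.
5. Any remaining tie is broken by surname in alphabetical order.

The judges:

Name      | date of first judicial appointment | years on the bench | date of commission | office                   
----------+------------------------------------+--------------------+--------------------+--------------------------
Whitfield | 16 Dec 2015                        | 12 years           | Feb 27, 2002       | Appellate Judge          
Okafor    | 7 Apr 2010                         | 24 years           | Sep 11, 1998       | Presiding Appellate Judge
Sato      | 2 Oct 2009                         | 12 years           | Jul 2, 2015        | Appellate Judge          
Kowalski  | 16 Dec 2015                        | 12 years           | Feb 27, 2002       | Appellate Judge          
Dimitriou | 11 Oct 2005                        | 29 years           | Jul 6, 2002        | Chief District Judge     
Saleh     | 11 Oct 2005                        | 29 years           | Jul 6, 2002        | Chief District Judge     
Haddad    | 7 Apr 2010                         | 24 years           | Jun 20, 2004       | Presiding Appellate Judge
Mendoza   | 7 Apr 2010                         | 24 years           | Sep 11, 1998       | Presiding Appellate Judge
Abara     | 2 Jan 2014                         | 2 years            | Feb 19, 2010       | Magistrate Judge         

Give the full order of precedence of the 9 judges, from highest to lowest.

Mendoza, Okafor, Haddad, Kowalski, Whitfield, Sato, Dimitriou, Saleh, Abara

By office: Mendoza, Okafor and Haddad (Presiding Appellate Judge); then Kowalski, Whitfield and Sato (Appellate Judge); then Dimitriou and Saleh (Chief District Judge); then Abara (Magistrate Judge).
Mendoza, Okafor and Haddad all have years on the bench 24 years, so the next rule applies.
Mendoza, Okafor and Haddad all have date of first judicial appointment 7 Apr 2010, so the next rule applies.
Among Mendoza, Okafor and Haddad, by date of commission (earlier first): Mendoza and Okafor (Sep 11, 1998) before Haddad (Jun 20, 2004).
Among Mendoza and Okafor, alphabetically by surname: Mendoza before Okafor.
Kowalski, Whitfield and Sato all have years on the bench 12 years, so the next rule applies.
Among Kowalski, Whitfield and Sato, by date of first judicial appointment (later first): Kowalski and Whitfield (16 Dec 2015) before Sato (2 Oct 2009).
Kowalski and Whitfield both have date of commission Feb 27, 2002, so the next rule applies.
Among Kowalski and Whitfield, alphabetically by surname: Kowalski before Whitfield.
Dimitriou and Saleh both have years on the bench 29 years, so the next rule applies.
Dimitriou and Saleh both have date of first judicial appointment 11 Oct 2005, so the next rule applies.
Dimitriou and Saleh both have date of commission Jul 6, 2002, so the next rule applies.
Among Dimitriou and Saleh, alphabetically by surname: Dimitriou before Saleh.
Full order: Mendoza, Okafor, Haddad, Kowalski, Whitfield, Sato, Dimitriou, Saleh, Abara.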